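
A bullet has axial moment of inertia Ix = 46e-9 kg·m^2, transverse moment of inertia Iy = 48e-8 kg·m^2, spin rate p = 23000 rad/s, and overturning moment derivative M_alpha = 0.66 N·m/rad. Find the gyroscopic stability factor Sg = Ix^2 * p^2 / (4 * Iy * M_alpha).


Sg = Ix^2 * p^2 / (4 * Iy * M_alpha) = (46e-9)^2 * 23000^2 / (4 * 48e-8 * 0.66) = 0.8833

0.8833


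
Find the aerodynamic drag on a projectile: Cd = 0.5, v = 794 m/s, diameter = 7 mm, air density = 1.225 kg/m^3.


A = pi*(d/2)^2 = pi*(7/2000)^2 = 3.84845e-05 m^2
Fd = 0.5*Cd*rho*A*v^2 = 0.5*0.5*1.225*3.84845e-05*794^2 = 7.43 N

7.43 N


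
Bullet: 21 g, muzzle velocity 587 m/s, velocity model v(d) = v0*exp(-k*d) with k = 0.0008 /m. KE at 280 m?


v = v0*exp(-k*d) = 587*exp(-0.0008*280) = 469.198 m/s
E = 0.5*m*v^2 = 0.5*0.021*469.198^2 = 2312 J

2312 J


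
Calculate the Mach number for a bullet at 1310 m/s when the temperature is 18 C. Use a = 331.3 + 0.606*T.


a = 331.3 + 0.606*(18) = 342.208 m/s
M = v/a = 1310/342.208 = 3.828

3.828


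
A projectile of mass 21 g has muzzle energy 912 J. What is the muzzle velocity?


v = sqrt(2*E/m) = sqrt(2*912/0.021) = 294.7 m/s

294.7 m/s


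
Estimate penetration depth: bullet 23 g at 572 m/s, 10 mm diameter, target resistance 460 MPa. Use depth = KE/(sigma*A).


A = pi*(d/2)^2 = pi*(10/2)^2 = 78.5398 mm^2
E = 0.5*m*v^2 = 0.5*0.023*572^2 = 3762.62 J
depth = E/(sigma*A) = 3762.62 J / (460 MPa * 78.5398 mm^2) = 3762.62/(460 * 78.5398) m = 0.104146 m ≈ 104.1 mm

104.1 mm


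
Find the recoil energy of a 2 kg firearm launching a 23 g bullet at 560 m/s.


v_r = m_p*v_p/m_gun = 0.023*560/2 = 6.44 m/s, E_r = 0.5*m_gun*v_r^2 = 0.5*2*6.44^2 = 41.47 J

41.47 J


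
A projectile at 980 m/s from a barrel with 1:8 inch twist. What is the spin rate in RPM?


twist_m = 8*0.0254 = 0.2032 m
spin = v/twist = 980/0.2032 = 4822.835 rev/s
RPM = spin*60 = 4822.835*60 ≈ 289370 RPM

289370 RPM


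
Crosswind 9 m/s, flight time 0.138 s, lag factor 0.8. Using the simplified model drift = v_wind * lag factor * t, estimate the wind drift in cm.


drift = v_wind * lag * t = 9 * 0.8 * 0.138 = 0.9936 m ≈ 99.36 cm

99.36 cm


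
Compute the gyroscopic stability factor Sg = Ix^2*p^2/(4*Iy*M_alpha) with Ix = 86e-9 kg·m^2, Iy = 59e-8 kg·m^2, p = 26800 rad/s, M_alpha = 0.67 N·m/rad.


Sg = Ix^2 * p^2 / (4 * Iy * M_alpha) = (86e-9)^2 * 26800^2 / (4 * 59e-8 * 0.67) = 3.36

3.36


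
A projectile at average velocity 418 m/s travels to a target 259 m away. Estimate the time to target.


t = d/v = 259/418 = 0.6196 s

0.6196 s


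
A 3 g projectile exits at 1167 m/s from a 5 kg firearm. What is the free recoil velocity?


v_recoil = m_p * v_p / m_gun = 0.003 * 1167 / 5 = 0.7002 m/s

0.7002 m/s


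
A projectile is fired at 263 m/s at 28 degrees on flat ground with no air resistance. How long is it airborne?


T = 2*v0*sin(theta)/g = 2*263*sin(28°)/9.81 = 25.17 s

25.17 s


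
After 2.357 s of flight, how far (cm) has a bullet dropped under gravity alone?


drop = 0.5*g*t^2 = 0.5*9.81*2.357^2 = 27.2495 m ≈ 2725 cm

2725 cm


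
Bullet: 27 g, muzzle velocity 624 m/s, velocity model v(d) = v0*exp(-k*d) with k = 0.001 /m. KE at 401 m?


v = v0*exp(-k*d) = 624*exp(-0.001*401) = 417.862 m/s
E = 0.5*m*v^2 = 0.5*0.027*417.862^2 = 2357 J

2357 J


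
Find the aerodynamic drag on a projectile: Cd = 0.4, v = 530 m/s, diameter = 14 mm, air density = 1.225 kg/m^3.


A = pi*(d/2)^2 = pi*(14/2000)^2 = 1.53938e-04 m^2
Fd = 0.5*Cd*rho*A*v^2 = 0.5*0.4*1.225*1.53938e-04*530^2 = 10.59 N

10.59 N


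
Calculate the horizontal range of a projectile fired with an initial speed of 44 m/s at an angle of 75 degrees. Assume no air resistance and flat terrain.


R = v0^2 * sin(2*theta) / g = 44^2 * sin(2*75°) / 9.81 = 98.67 m

98.67 m


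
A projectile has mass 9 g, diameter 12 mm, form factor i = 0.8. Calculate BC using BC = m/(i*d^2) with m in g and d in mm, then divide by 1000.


BC = m/(i*d^2*1000) = 9/(0.8 * 12^2 * 1000) = 7.813e-05

7.813e-05


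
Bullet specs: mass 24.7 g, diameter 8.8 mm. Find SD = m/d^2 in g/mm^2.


SD = m/d^2 = 24.7/8.8^2 = 0.319 g/mm^2

0.319 g/mm^2


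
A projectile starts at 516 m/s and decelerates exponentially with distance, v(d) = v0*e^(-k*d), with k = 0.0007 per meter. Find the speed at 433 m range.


v = v0*exp(-k*d) = 516*exp(-0.0007*433) = 381.1 m/s

381.1 m/s


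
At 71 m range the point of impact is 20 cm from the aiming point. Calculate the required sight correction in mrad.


1 mrad subtends 1 cm per 10 m of range, so adj = error_cm / (dist_m / 10) = 20 / (71/10) = 2.817 mrad

2.817 mrad


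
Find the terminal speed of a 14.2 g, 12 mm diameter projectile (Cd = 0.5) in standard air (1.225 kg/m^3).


A = pi*(d/2)^2 = pi*(12/2000)^2 = 1.13097e-04 m^2
vt = sqrt(2mg/(Cd*rho*A)) = sqrt(2*0.0142*9.81/(0.5 * 1.225 * 1.13097e-04)) = 63.42 m/s

63.42 m/s


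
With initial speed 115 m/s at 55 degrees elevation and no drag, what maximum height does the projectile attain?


H = (v0*sin(theta))^2 / (2g) = (115*sin(55°))^2 / (2*9.81) = 452.3 m

452.3 m


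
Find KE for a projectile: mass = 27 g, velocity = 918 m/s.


E = 0.5*m*v^2 = 0.5*0.027*918^2 = 11377 J

11377 J


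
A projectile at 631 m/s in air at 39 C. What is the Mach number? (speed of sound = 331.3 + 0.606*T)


a = 331.3 + 0.606*(39) = 354.934 m/s
M = v/a = 631/354.934 = 1.778

1.778


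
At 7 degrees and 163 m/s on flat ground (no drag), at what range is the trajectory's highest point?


R = v0^2*sin(2*theta)/g = 163^2*sin(2*7°)/9.81 = 655.211 m
apex_dist = R/2 = 655.211/2 = 327.6 m

327.6 m


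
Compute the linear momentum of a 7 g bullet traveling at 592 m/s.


p = m*v = 0.007*592 = 4.144 kg·m/s

4.144 kg·m/s


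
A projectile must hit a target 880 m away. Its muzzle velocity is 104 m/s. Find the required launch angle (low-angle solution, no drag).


sin(2*theta) = R*g/v0^2 = 880*9.81/104^2 = 0.798151, theta = arcsin(0.798151)/2 = 26.48°

26.48 degrees


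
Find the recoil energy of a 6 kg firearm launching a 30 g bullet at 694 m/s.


v_r = m_p*v_p/m_gun = 0.03*694/6 = 3.47 m/s, E_r = 0.5*m_gun*v_r^2 = 0.5*6*3.47^2 = 36.12 J

36.12 J


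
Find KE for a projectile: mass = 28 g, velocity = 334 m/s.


E = 0.5*m*v^2 = 0.5*0.028*334^2 = 1562 J

1562 J


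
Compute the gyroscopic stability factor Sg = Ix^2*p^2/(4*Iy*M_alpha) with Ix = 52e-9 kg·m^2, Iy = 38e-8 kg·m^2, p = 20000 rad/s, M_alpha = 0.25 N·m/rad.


Sg = Ix^2 * p^2 / (4 * Iy * M_alpha) = (52e-9)^2 * 20000^2 / (4 * 38e-8 * 0.25) = 2.846

2.846


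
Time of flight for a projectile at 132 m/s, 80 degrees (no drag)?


T = 2*v0*sin(theta)/g = 2*132*sin(80°)/9.81 = 26.5 s

26.5 s


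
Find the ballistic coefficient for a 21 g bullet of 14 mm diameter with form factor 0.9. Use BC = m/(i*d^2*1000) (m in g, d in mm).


BC = m/(i*d^2*1000) = 21/(0.9 * 14^2 * 1000) = 0.000119

0.000119


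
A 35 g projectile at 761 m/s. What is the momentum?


p = m*v = 0.035*761 = 26.64 kg·m/s

26.64 kg·m/s


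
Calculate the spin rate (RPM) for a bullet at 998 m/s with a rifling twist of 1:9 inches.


twist_m = 9*0.0254 = 0.2286 m
spin = v/twist = 998/0.2286 = 4365.704 rev/s
RPM = spin*60 = 4365.704*60 ≈ 261942 RPM

261942 RPM


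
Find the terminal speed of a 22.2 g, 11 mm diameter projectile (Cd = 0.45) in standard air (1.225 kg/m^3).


A = pi*(d/2)^2 = pi*(11/2000)^2 = 9.50332e-05 m^2
vt = sqrt(2mg/(Cd*rho*A)) = sqrt(2*0.0222*9.81/(0.45 * 1.225 * 9.50332e-05)) = 91.18 m/s

91.18 m/s


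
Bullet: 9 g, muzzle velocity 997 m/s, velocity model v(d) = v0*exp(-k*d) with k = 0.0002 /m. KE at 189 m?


v = v0*exp(-k*d) = 997*exp(-0.0002*189) = 960.017 m/s
E = 0.5*m*v^2 = 0.5*0.009*960.017^2 = 4147 J

4147 J


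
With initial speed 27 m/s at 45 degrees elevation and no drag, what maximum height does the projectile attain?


H = (v0*sin(theta))^2 / (2g) = (27*sin(45°))^2 / (2*9.81) = 18.58 m

18.58 m


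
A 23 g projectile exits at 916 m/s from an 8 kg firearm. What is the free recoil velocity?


v_recoil = m_p * v_p / m_gun = 0.023 * 916 / 8 = 2.634 m/s

2.634 m/s


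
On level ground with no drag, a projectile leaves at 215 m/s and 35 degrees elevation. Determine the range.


R = v0^2 * sin(2*theta) / g = 215^2 * sin(2*35°) / 9.81 = 4428 m

4428 m


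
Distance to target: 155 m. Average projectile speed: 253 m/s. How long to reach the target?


t = d/v = 155/253 = 0.6126 s

0.6126 s


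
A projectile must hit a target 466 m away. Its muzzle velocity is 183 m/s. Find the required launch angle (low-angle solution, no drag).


sin(2*theta) = R*g/v0^2 = 466*9.81/183^2 = 0.136506, theta = arcsin(0.136506)/2 = 3.923°

3.923 degrees


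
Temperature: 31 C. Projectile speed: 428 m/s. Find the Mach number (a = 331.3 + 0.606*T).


a = 331.3 + 0.606*(31) = 350.086 m/s
M = v/a = 428/350.086 = 1.223

1.223


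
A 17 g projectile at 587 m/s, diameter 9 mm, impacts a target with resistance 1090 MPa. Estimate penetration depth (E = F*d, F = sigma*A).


A = pi*(d/2)^2 = pi*(9/2)^2 = 63.6173 mm^2
E = 0.5*m*v^2 = 0.5*0.017*587^2 = 2928.84 J
depth = E/(sigma*A) = 2928.84 J / (1090 MPa * 63.6173 mm^2) = 2928.84/(1090 * 63.6173) m = 0.0422371 m ≈ 42.24 mm

42.24 mm


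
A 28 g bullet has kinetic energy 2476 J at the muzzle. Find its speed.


v = sqrt(2*E/m) = sqrt(2*2476/0.028) = 420.5 m/s

420.5 m/s


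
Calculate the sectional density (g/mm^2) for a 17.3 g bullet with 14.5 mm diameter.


SD = m/d^2 = 17.3/14.5^2 = 0.08228 g/mm^2

0.08228 g/mm^2


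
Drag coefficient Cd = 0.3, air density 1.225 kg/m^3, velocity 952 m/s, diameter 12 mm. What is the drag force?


A = pi*(d/2)^2 = pi*(12/2000)^2 = 1.13097e-04 m^2
Fd = 0.5*Cd*rho*A*v^2 = 0.5*0.3*1.225*1.13097e-04*952^2 = 18.83 N

18.83 N


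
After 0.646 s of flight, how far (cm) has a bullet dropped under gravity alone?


drop = 0.5*g*t^2 = 0.5*9.81*0.646^2 = 2.04693 m ≈ 204.7 cm

204.7 cm


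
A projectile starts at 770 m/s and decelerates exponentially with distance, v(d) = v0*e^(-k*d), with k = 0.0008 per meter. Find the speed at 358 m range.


v = v0*exp(-k*d) = 770*exp(-0.0008*358) = 578.2 m/s

578.2 m/s


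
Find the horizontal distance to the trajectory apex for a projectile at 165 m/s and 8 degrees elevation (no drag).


R = v0^2*sin(2*theta)/g = 165^2*sin(2*8°)/9.81 = 764.957 m
apex_dist = R/2 = 764.957/2 = 382.5 m

382.5 m


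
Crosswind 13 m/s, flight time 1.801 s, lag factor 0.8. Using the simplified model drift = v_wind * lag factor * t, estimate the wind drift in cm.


drift = v_wind * lag * t = 13 * 0.8 * 1.801 = 18.7304 m ≈ 1873 cm

1873 cm


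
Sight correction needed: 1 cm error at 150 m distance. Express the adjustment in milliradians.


1 mrad subtends 1 cm per 10 m of range, so adj = error_cm / (dist_m / 10) = 1 / (150/10) = 0.06667 mrad

0.06667 mrad


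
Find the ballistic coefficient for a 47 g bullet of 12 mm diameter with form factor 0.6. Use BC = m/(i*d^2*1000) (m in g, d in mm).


BC = m/(i*d^2*1000) = 47/(0.6 * 12^2 * 1000) = 0.000544

0.000544


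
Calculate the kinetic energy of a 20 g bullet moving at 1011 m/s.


E = 0.5*m*v^2 = 0.5*0.02*1011^2 = 10221 J

10221 J


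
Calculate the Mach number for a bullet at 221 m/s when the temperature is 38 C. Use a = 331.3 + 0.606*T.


a = 331.3 + 0.606*(38) = 354.328 m/s
M = v/a = 221/354.328 = 0.6237

0.6237


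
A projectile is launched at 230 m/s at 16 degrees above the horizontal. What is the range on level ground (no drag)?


R = v0^2 * sin(2*theta) / g = 230^2 * sin(2*16°) / 9.81 = 2858 m

2858 m


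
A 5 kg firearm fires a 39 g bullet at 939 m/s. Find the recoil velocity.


v_recoil = m_p * v_p / m_gun = 0.039 * 939 / 5 = 7.324 m/s

7.324 m/s


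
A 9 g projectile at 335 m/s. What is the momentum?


p = m*v = 0.009*335 = 3.015 kg·m/s

3.015 kg·m/s


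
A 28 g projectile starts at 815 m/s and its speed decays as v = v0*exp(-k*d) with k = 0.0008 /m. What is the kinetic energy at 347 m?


v = v0*exp(-k*d) = 815*exp(-0.0008*347) = 617.444 m/s
E = 0.5*m*v^2 = 0.5*0.028*617.444^2 = 5337 J

5337 J


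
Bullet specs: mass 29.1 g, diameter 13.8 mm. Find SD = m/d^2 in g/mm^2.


SD = m/d^2 = 29.1/13.8^2 = 0.1528 g/mm^2

0.1528 g/mm^2


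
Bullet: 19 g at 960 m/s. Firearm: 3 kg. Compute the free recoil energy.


v_r = m_p*v_p/m_gun = 0.019*960/3 = 6.08 m/s, E_r = 0.5*m_gun*v_r^2 = 0.5*3*6.08^2 = 55.45 J

55.45 J


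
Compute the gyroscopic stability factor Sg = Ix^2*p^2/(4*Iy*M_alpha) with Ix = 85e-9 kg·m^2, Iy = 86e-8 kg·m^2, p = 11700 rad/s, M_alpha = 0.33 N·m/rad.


Sg = Ix^2 * p^2 / (4 * Iy * M_alpha) = (85e-9)^2 * 11700^2 / (4 * 86e-8 * 0.33) = 0.8712

0.8712


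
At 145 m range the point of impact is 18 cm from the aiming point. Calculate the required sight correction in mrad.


1 mrad subtends 1 cm per 10 m of range, so adj = error_cm / (dist_m / 10) = 18 / (145/10) = 1.241 mrad

1.241 mrad


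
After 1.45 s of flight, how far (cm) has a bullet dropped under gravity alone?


drop = 0.5*g*t^2 = 0.5*9.81*1.45^2 = 10.3128 m ≈ 1031 cm

1031 cm


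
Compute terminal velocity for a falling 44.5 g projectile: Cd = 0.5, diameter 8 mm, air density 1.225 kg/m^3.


A = pi*(d/2)^2 = pi*(8/2000)^2 = 5.02655e-05 m^2
vt = sqrt(2mg/(Cd*rho*A)) = sqrt(2*0.0445*9.81/(0.5 * 1.225 * 5.02655e-05)) = 168.4 m/s

168.4 m/s


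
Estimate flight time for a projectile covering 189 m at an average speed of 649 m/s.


t = d/v = 189/649 = 0.2912 s

0.2912 s


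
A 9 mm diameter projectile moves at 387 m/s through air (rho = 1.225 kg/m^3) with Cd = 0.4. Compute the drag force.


A = pi*(d/2)^2 = pi*(9/2000)^2 = 6.36173e-05 m^2
Fd = 0.5*Cd*rho*A*v^2 = 0.5*0.4*1.225*6.36173e-05*387^2 = 2.334 N

2.334 N


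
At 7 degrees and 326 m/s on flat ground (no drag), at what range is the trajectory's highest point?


R = v0^2*sin(2*theta)/g = 326^2*sin(2*7°)/9.81 = 2620.85 m
apex_dist = R/2 = 2620.85/2 = 1310 m

1310 m


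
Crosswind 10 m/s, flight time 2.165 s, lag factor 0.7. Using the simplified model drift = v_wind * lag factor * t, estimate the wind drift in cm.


drift = v_wind * lag * t = 10 * 0.7 * 2.165 = 15.155 m ≈ 1516 cm

1516 cm


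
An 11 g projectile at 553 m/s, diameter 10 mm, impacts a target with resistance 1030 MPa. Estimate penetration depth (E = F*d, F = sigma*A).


A = pi*(d/2)^2 = pi*(10/2)^2 = 78.5398 mm^2
E = 0.5*m*v^2 = 0.5*0.011*553^2 = 1681.95 J
depth = E/(sigma*A) = 1681.95 J / (1030 MPa * 78.5398 mm^2) = 1681.95/(1030 * 78.5398) m = 0.0207915 m ≈ 20.79 mm

20.79 mm


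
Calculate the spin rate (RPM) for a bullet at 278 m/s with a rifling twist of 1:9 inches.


twist_m = 9*0.0254 = 0.2286 m
spin = v/twist = 278/0.2286 = 1216.098 rev/s
RPM = spin*60 = 1216.098*60 ≈ 72966 RPM

72966 RPM


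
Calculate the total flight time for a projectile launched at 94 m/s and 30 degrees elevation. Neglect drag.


T = 2*v0*sin(theta)/g = 2*94*sin(30°)/9.81 = 9.582 s

9.582 s


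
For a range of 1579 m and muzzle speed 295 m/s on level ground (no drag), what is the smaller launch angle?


sin(2*theta) = R*g/v0^2 = 1579*9.81/295^2 = 0.177995, theta = arcsin(0.177995)/2 = 5.126°

5.126 degrees


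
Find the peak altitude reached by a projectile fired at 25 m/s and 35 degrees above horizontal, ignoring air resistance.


H = (v0*sin(theta))^2 / (2g) = (25*sin(35°))^2 / (2*9.81) = 10.48 m

10.48 m


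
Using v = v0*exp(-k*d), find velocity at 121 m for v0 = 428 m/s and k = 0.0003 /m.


v = v0*exp(-k*d) = 428*exp(-0.0003*121) = 412.7 m/s

412.7 m/s


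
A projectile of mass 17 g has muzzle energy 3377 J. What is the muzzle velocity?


v = sqrt(2*E/m) = sqrt(2*3377/0.017) = 630.3 m/s

630.3 m/s


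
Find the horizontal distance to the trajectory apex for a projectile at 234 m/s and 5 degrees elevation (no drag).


R = v0^2*sin(2*theta)/g = 234^2*sin(2*5°)/9.81 = 969.244 m
apex_dist = R/2 = 969.244/2 = 484.6 m

484.6 m


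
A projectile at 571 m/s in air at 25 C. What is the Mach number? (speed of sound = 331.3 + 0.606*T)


a = 331.3 + 0.606*(25) = 346.45 m/s
M = v/a = 571/346.45 = 1.648

1.648


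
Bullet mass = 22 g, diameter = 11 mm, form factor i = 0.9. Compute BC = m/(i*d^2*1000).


BC = m/(i*d^2*1000) = 22/(0.9 * 11^2 * 1000) = 0.000202

0.000202


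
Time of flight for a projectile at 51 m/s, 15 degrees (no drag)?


T = 2*v0*sin(theta)/g = 2*51*sin(15°)/9.81 = 2.691 s

2.691 s


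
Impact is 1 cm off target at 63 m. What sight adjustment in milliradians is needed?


1 mrad subtends 1 cm per 10 m of range, so adj = error_cm / (dist_m / 10) = 1 / (63/10) = 0.1587 mrad

0.1587 mrad


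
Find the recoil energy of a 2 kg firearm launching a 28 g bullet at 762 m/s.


v_r = m_p*v_p/m_gun = 0.028*762/2 = 10.668 m/s, E_r = 0.5*m_gun*v_r^2 = 0.5*2*10.668^2 = 113.8 J

113.8 J


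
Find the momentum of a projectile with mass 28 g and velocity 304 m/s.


p = m*v = 0.028*304 = 8.512 kg·m/s

8.512 kg·m/s


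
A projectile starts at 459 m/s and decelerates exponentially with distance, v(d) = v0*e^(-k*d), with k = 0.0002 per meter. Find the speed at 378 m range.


v = v0*exp(-k*d) = 459*exp(-0.0002*378) = 425.6 m/s

425.6 m/s


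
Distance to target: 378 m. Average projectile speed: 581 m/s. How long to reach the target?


t = d/v = 378/581 = 0.6506 s

0.6506 s


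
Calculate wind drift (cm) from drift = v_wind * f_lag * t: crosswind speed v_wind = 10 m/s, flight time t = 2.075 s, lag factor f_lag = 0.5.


drift = v_wind * lag * t = 10 * 0.5 * 2.075 = 10.375 m ≈ 1038 cm

1038 cm


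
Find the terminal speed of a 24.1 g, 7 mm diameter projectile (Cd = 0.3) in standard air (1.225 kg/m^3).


A = pi*(d/2)^2 = pi*(7/2000)^2 = 3.84845e-05 m^2
vt = sqrt(2mg/(Cd*rho*A)) = sqrt(2*0.0241*9.81/(0.3 * 1.225 * 3.84845e-05)) = 182.8 m/s

182.8 m/s


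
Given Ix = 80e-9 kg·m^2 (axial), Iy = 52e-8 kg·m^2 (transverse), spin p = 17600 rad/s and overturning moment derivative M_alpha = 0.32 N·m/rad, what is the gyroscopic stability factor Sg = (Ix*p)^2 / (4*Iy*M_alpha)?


Sg = Ix^2 * p^2 / (4 * Iy * M_alpha) = (80e-9)^2 * 17600^2 / (4 * 52e-8 * 0.32) = 2.978

2.978


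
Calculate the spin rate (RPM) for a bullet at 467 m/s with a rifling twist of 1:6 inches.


twist_m = 6*0.0254 = 0.1524 m
spin = v/twist = 467/0.1524 = 3064.304 rev/s
RPM = spin*60 = 3064.304*60 ≈ 183858 RPM

183858 RPM


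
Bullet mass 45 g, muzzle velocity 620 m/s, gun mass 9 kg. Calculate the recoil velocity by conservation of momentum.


v_recoil = m_p * v_p / m_gun = 0.045 * 620 / 9 = 3.1 m/s

3.1 m/s


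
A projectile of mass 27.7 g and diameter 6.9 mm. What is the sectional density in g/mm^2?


SD = m/d^2 = 27.7/6.9^2 = 0.5818 g/mm^2

0.5818 g/mm^2


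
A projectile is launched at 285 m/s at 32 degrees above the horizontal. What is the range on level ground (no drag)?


R = v0^2 * sin(2*theta) / g = 285^2 * sin(2*32°) / 9.81 = 7442 m

7442 m


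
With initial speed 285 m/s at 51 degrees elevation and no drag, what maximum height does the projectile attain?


H = (v0*sin(theta))^2 / (2g) = (285*sin(51°))^2 / (2*9.81) = 2500 m

2500 m


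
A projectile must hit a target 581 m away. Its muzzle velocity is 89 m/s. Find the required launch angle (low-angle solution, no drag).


sin(2*theta) = R*g/v0^2 = 581*9.81/89^2 = 0.719557, theta = arcsin(0.719557)/2 = 23.01°

23.01 degrees


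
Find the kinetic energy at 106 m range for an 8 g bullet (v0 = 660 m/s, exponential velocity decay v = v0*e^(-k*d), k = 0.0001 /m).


v = v0*exp(-k*d) = 660*exp(-0.0001*106) = 653.041 m/s
E = 0.5*m*v^2 = 0.5*0.008*653.041^2 = 1706 J

1706 J


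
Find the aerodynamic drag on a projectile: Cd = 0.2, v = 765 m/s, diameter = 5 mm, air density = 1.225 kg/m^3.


A = pi*(d/2)^2 = pi*(5/2000)^2 = 1.96350e-05 m^2
Fd = 0.5*Cd*rho*A*v^2 = 0.5*0.2*1.225*1.96350e-05*765^2 = 1.408 N

1.408 N


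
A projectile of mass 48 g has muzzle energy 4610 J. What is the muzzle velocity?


v = sqrt(2*E/m) = sqrt(2*4610/0.048) = 438.3 m/s

438.3 m/s


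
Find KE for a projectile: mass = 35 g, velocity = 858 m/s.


E = 0.5*m*v^2 = 0.5*0.035*858^2 = 12883 J

12883 J


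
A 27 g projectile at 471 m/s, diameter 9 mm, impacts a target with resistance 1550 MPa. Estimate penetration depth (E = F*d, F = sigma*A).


A = pi*(d/2)^2 = pi*(9/2)^2 = 63.6173 mm^2
E = 0.5*m*v^2 = 0.5*0.027*471^2 = 2994.85 J
depth = E/(sigma*A) = 2994.85 J / (1550 MPa * 63.6173 mm^2) = 2994.85/(1550 * 63.6173) m = 0.0303717 m ≈ 30.37 mm

30.37 mm


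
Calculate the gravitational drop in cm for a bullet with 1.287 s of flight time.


drop = 0.5*g*t^2 = 0.5*9.81*1.287^2 = 8.12449 m ≈ 812.4 cm

812.4 cm


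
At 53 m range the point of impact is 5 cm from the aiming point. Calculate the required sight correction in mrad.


1 mrad subtends 1 cm per 10 m of range, so adj = error_cm / (dist_m / 10) = 5 / (53/10) = 0.9434 mrad

0.9434 mrad


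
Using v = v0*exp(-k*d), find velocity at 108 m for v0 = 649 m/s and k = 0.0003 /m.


v = v0*exp(-k*d) = 649*exp(-0.0003*108) = 628.3 m/s

628.3 m/s


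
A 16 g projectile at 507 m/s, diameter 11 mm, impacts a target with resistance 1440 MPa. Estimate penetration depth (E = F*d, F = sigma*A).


A = pi*(d/2)^2 = pi*(11/2)^2 = 95.0332 mm^2
E = 0.5*m*v^2 = 0.5*0.016*507^2 = 2056.39 J
depth = E/(sigma*A) = 2056.39 J / (1440 MPa * 95.0332 mm^2) = 2056.39/(1440 * 95.0332) m = 0.0150269 m ≈ 15.03 mm

15.03 mm


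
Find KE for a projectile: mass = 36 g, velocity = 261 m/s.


E = 0.5*m*v^2 = 0.5*0.036*261^2 = 1226 J

1226 J


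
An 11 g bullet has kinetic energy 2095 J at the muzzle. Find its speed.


v = sqrt(2*E/m) = sqrt(2*2095/0.011) = 617.2 m/s

617.2 m/s


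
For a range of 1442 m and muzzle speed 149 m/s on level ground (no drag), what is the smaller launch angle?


sin(2*theta) = R*g/v0^2 = 1442*9.81/149^2 = 0.637179, theta = arcsin(0.637179)/2 = 19.79°

19.79 degrees


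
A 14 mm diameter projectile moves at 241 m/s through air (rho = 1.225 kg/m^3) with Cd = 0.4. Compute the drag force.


A = pi*(d/2)^2 = pi*(14/2000)^2 = 1.53938e-04 m^2
Fd = 0.5*Cd*rho*A*v^2 = 0.5*0.4*1.225*1.53938e-04*241^2 = 2.191 N

2.191 N


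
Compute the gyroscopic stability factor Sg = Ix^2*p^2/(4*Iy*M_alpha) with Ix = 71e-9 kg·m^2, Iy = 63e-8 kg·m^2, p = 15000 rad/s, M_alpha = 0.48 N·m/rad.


Sg = Ix^2 * p^2 / (4 * Iy * M_alpha) = (71e-9)^2 * 15000^2 / (4 * 63e-8 * 0.48) = 0.9377

0.9377


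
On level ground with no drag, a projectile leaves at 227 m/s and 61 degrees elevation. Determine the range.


R = v0^2 * sin(2*theta) / g = 227^2 * sin(2*61°) / 9.81 = 4455 m

4455 m


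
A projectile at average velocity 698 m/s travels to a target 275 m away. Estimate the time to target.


t = d/v = 275/698 = 0.394 s

0.394 s


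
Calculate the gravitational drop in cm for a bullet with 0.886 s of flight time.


drop = 0.5*g*t^2 = 0.5*9.81*0.886^2 = 3.85041 m ≈ 385 cm

385 cm


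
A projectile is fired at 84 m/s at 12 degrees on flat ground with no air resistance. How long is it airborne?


T = 2*v0*sin(theta)/g = 2*84*sin(12°)/9.81 = 3.561 s

3.561 s


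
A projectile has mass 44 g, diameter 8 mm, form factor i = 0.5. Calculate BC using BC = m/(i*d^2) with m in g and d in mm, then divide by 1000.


BC = m/(i*d^2*1000) = 44/(0.5 * 8^2 * 1000) = 0.001375

0.001375


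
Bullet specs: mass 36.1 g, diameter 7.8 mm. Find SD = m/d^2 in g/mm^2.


SD = m/d^2 = 36.1/7.8^2 = 0.5934 g/mm^2

0.5934 g/mm^2


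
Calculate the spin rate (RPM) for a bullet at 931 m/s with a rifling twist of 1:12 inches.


twist_m = 12*0.0254 = 0.3048 m
spin = v/twist = 931/0.3048 = 3054.462 rev/s
RPM = spin*60 = 3054.462*60 ≈ 183268 RPM

183268 RPM


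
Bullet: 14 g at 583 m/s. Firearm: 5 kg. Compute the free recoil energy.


v_r = m_p*v_p/m_gun = 0.014*583/5 = 1.6324 m/s, E_r = 0.5*m_gun*v_r^2 = 0.5*5*1.6324^2 = 6.662 J

6.662 J


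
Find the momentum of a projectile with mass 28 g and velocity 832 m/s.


p = m*v = 0.028*832 = 23.3 kg·m/s

23.3 kg·m/s


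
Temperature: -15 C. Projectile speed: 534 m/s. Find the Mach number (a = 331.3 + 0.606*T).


a = 331.3 + 0.606*(-15) = 322.21 m/s
M = v/a = 534/322.21 = 1.657

1.657


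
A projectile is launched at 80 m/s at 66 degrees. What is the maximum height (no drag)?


H = (v0*sin(theta))^2 / (2g) = (80*sin(66°))^2 / (2*9.81) = 272.2 m

272.2 m


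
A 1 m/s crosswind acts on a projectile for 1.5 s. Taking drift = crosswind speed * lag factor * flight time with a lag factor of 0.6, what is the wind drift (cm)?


drift = v_wind * lag * t = 1 * 0.6 * 1.5 = 0.9 m ≈ 90 cm

90 cm


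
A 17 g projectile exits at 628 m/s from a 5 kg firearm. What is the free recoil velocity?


v_recoil = m_p * v_p / m_gun = 0.017 * 628 / 5 = 2.135 m/s

2.135 m/s


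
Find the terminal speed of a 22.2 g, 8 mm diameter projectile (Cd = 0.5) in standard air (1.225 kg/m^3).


A = pi*(d/2)^2 = pi*(8/2000)^2 = 5.02655e-05 m^2
vt = sqrt(2mg/(Cd*rho*A)) = sqrt(2*0.0222*9.81/(0.5 * 1.225 * 5.02655e-05)) = 118.9 m/s

118.9 m/s


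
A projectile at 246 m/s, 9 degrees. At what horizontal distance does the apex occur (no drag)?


R = v0^2*sin(2*theta)/g = 246^2*sin(2*9°)/9.81 = 1906.27 m
apex_dist = R/2 = 1906.27/2 = 953.1 m

953.1 m


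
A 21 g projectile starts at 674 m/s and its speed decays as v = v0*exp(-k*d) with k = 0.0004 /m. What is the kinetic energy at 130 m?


v = v0*exp(-k*d) = 674*exp(-0.0004*130) = 639.848 m/s
E = 0.5*m*v^2 = 0.5*0.021*639.848^2 = 4299 J

4299 J


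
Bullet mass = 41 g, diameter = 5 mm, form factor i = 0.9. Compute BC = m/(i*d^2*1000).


BC = m/(i*d^2*1000) = 41/(0.9 * 5^2 * 1000) = 0.001822

0.001822


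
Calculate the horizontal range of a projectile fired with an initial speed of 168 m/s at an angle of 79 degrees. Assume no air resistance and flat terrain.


R = v0^2 * sin(2*theta) / g = 168^2 * sin(2*79°) / 9.81 = 1078 m

1078 m


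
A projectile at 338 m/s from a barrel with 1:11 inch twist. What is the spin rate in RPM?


twist_m = 11*0.0254 = 0.2794 m
spin = v/twist = 338/0.2794 = 1209.735 rev/s
RPM = spin*60 = 1209.735*60 ≈ 72584 RPM

72584 RPM


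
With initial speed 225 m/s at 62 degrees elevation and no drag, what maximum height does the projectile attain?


H = (v0*sin(theta))^2 / (2g) = (225*sin(62°))^2 / (2*9.81) = 2012 m

2012 m


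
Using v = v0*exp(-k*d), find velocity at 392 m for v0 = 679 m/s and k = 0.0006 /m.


v = v0*exp(-k*d) = 679*exp(-0.0006*392) = 536.7 m/s

536.7 m/s


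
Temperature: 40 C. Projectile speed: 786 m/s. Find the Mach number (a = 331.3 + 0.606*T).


a = 331.3 + 0.606*(40) = 355.54 m/s
M = v/a = 786/355.54 = 2.211

2.211


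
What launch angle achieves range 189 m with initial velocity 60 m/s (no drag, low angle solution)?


sin(2*theta) = R*g/v0^2 = 189*9.81/60^2 = 0.515025, theta = arcsin(0.515025)/2 = 15.5°

15.5 degrees


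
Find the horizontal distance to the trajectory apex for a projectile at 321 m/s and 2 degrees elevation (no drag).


R = v0^2*sin(2*theta)/g = 321^2*sin(2*2°)/9.81 = 732.699 m
apex_dist = R/2 = 732.699/2 = 366.3 m

366.3 m


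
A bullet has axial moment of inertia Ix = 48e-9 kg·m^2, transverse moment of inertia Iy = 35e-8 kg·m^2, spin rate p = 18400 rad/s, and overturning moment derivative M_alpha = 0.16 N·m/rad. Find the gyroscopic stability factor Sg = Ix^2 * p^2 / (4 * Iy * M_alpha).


Sg = Ix^2 * p^2 / (4 * Iy * M_alpha) = (48e-9)^2 * 18400^2 / (4 * 35e-8 * 0.16) = 3.482

3.482


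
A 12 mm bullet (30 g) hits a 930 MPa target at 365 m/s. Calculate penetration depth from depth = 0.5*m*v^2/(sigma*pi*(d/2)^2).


A = pi*(d/2)^2 = pi*(12/2)^2 = 113.097 mm^2
E = 0.5*m*v^2 = 0.5*0.03*365^2 = 1998.38 J
depth = E/(sigma*A) = 1998.38 J / (930 MPa * 113.097 mm^2) = 1998.38/(930 * 113.097) m = 0.0189995 m ≈ 19 mm

19 mm


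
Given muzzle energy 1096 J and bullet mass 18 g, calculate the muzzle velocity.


v = sqrt(2*E/m) = sqrt(2*1096/0.018) = 349 m/s

349 m/s


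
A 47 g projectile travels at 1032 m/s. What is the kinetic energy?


E = 0.5*m*v^2 = 0.5*0.047*1032^2 = 25028 J

25028 J


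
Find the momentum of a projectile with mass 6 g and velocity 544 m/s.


p = m*v = 0.006*544 = 3.264 kg·m/s

3.264 kg·m/s


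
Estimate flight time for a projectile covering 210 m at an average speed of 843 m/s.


t = d/v = 210/843 = 0.2491 s

0.2491 s


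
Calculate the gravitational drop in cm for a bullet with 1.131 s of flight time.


drop = 0.5*g*t^2 = 0.5*9.81*1.131^2 = 6.27428 m ≈ 627.4 cm

627.4 cm


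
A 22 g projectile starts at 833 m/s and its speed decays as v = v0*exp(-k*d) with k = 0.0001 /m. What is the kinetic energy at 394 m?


v = v0*exp(-k*d) = 833*exp(-0.0001*394) = 800.818 m/s
E = 0.5*m*v^2 = 0.5*0.022*800.818^2 = 7054 J

7054 J


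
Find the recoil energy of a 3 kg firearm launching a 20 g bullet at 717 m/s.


v_r = m_p*v_p/m_gun = 0.02*717/3 = 4.78 m/s, E_r = 0.5*m_gun*v_r^2 = 0.5*3*4.78^2 = 34.27 J

34.27 J


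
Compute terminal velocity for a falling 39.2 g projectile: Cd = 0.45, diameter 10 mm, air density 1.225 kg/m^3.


A = pi*(d/2)^2 = pi*(10/2000)^2 = 7.85398e-05 m^2
vt = sqrt(2mg/(Cd*rho*A)) = sqrt(2*0.0392*9.81/(0.45 * 1.225 * 7.85398e-05)) = 133.3 m/s

133.3 m/s


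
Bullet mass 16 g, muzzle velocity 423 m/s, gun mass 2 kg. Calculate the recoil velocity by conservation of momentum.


v_recoil = m_p * v_p / m_gun = 0.016 * 423 / 2 = 3.384 m/s

3.384 m/s


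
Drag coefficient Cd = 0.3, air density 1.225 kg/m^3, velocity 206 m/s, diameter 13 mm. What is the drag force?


A = pi*(d/2)^2 = pi*(13/2000)^2 = 1.32732e-04 m^2
Fd = 0.5*Cd*rho*A*v^2 = 0.5*0.3*1.225*1.32732e-04*206^2 = 1.035 N

1.035 N


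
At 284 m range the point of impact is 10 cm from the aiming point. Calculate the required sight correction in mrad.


1 mrad subtends 1 cm per 10 m of range, so adj = error_cm / (dist_m / 10) = 10 / (284/10) = 0.3521 mrad

0.3521 mrad


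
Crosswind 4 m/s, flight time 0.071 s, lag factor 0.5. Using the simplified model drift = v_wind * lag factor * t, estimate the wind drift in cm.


drift = v_wind * lag * t = 4 * 0.5 * 0.071 = 0.142 m ≈ 14.2 cm

14.2 cm


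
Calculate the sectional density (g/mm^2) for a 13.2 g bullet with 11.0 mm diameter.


SD = m/d^2 = 13.2/11.0^2 = 0.1091 g/mm^2

0.1091 g/mm^2


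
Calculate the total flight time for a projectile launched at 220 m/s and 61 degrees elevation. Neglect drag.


T = 2*v0*sin(theta)/g = 2*220*sin(61°)/9.81 = 39.23 s

39.23 s


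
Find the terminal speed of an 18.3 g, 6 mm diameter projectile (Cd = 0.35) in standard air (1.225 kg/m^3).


A = pi*(d/2)^2 = pi*(6/2000)^2 = 2.82743e-05 m^2
vt = sqrt(2mg/(Cd*rho*A)) = sqrt(2*0.0183*9.81/(0.35 * 1.225 * 2.82743e-05)) = 172.1 m/s

172.1 m/s


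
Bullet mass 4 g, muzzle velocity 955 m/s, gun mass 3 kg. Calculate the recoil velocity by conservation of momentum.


v_recoil = m_p * v_p / m_gun = 0.004 * 955 / 3 = 1.273 m/s

1.273 m/s


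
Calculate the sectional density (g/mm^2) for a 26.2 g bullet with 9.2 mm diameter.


SD = m/d^2 = 26.2/9.2^2 = 0.3095 g/mm^2

0.3095 g/mm^2


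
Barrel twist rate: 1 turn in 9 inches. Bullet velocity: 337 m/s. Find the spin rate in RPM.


twist_m = 9*0.0254 = 0.2286 m
spin = v/twist = 337/0.2286 = 1474.191 rev/s
RPM = spin*60 = 1474.191*60 ≈ 88451 RPM

88451 RPM


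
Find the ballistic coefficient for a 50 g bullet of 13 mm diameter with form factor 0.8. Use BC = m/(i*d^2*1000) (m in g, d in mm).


BC = m/(i*d^2*1000) = 50/(0.8 * 13^2 * 1000) = 0.0003698

0.0003698


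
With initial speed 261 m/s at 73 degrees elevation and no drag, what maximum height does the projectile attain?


H = (v0*sin(theta))^2 / (2g) = (261*sin(73°))^2 / (2*9.81) = 3175 m

3175 m


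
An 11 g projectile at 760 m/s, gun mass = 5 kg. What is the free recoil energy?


v_r = m_p*v_p/m_gun = 0.011*760/5 = 1.672 m/s, E_r = 0.5*m_gun*v_r^2 = 0.5*5*1.672^2 = 6.989 J

6.989 J


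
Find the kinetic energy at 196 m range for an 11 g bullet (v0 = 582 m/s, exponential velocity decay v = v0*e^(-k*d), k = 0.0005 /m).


v = v0*exp(-k*d) = 582*exp(-0.0005*196) = 527.67 m/s
E = 0.5*m*v^2 = 0.5*0.011*527.67^2 = 1531 J

1531 J


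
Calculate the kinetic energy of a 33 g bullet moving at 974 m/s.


E = 0.5*m*v^2 = 0.5*0.033*974^2 = 15653 J

15653 J


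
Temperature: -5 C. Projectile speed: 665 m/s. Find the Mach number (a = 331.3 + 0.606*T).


a = 331.3 + 0.606*(-5) = 328.27 m/s
M = v/a = 665/328.27 = 2.026

2.026


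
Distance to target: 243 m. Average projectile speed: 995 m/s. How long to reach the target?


t = d/v = 243/995 = 0.2442 s

0.2442 s


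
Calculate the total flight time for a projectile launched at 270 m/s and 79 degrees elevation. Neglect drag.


T = 2*v0*sin(theta)/g = 2*270*sin(79°)/9.81 = 54.03 s

54.03 s


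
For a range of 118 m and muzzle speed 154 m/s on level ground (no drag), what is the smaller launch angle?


sin(2*theta) = R*g/v0^2 = 118*9.81/154^2 = 0.0488101, theta = arcsin(0.0488101)/2 = 1.399°

1.399 degrees


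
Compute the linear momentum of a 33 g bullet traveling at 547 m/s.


p = m*v = 0.033*547 = 18.05 kg·m/s

18.05 kg·m/s


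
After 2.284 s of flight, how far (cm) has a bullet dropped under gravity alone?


drop = 0.5*g*t^2 = 0.5*9.81*2.284^2 = 25.5877 m ≈ 2559 cm

2559 cm


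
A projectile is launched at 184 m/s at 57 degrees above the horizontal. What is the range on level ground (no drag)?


R = v0^2 * sin(2*theta) / g = 184^2 * sin(2*57°) / 9.81 = 3153 m

3153 m


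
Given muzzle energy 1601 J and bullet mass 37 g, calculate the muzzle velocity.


v = sqrt(2*E/m) = sqrt(2*1601/0.037) = 294.2 m/s

294.2 m/s


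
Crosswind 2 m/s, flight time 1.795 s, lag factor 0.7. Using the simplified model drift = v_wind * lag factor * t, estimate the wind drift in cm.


drift = v_wind * lag * t = 2 * 0.7 * 1.795 = 2.513 m ≈ 251.3 cm

251.3 cm


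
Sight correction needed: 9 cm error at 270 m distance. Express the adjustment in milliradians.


1 mrad subtends 1 cm per 10 m of range, so adj = error_cm / (dist_m / 10) = 9 / (270/10) = 0.3333 mrad

0.3333 mrad


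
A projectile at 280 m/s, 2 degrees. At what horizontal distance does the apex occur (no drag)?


R = v0^2*sin(2*theta)/g = 280^2*sin(2*2°)/9.81 = 557.483 m
apex_dist = R/2 = 557.483/2 = 278.7 m

278.7 m


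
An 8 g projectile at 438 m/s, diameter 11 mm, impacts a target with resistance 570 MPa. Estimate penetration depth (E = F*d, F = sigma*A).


A = pi*(d/2)^2 = pi*(11/2)^2 = 95.0332 mm^2
E = 0.5*m*v^2 = 0.5*0.008*438^2 = 767.376 J
depth = E/(sigma*A) = 767.376 J / (570 MPa * 95.0332 mm^2) = 767.376/(570 * 95.0332) m = 0.0141664 m ≈ 14.17 mm

14.17 mm


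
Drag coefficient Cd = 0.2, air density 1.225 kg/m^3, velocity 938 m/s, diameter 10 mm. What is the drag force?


A = pi*(d/2)^2 = pi*(10/2000)^2 = 7.85398e-05 m^2
Fd = 0.5*Cd*rho*A*v^2 = 0.5*0.2*1.225*7.85398e-05*938^2 = 8.465 N

8.465 N


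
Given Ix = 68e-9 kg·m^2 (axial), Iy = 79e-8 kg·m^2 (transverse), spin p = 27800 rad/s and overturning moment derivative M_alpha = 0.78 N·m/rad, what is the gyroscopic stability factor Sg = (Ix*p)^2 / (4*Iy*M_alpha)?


Sg = Ix^2 * p^2 / (4 * Iy * M_alpha) = (68e-9)^2 * 27800^2 / (4 * 79e-8 * 0.78) = 1.45

1.45


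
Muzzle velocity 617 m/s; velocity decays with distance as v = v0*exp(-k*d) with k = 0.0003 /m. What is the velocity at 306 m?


v = v0*exp(-k*d) = 617*exp(-0.0003*306) = 562.9 m/s

562.9 m/s


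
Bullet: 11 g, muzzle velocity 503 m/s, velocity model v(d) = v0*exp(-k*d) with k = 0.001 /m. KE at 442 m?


v = v0*exp(-k*d) = 503*exp(-0.001*442) = 323.303 m/s
E = 0.5*m*v^2 = 0.5*0.011*323.303^2 = 574.9 J

574.9 J


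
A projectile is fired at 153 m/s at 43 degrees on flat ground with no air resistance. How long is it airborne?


T = 2*v0*sin(theta)/g = 2*153*sin(43°)/9.81 = 21.27 s

21.27 s


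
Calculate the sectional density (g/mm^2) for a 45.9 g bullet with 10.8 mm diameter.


SD = m/d^2 = 45.9/10.8^2 = 0.3935 g/mm^2

0.3935 g/mm^2


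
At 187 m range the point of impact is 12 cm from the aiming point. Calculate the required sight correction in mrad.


1 mrad subtends 1 cm per 10 m of range, so adj = error_cm / (dist_m / 10) = 12 / (187/10) = 0.6417 mrad

0.6417 mrad


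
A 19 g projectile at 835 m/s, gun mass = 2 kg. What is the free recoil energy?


v_r = m_p*v_p/m_gun = 0.019*835/2 = 7.9325 m/s, E_r = 0.5*m_gun*v_r^2 = 0.5*2*7.9325^2 = 62.92 J

62.92 J


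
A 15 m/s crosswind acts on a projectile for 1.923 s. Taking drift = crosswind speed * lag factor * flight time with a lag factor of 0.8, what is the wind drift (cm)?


drift = v_wind * lag * t = 15 * 0.8 * 1.923 = 23.076 m ≈ 2308 cm

2308 cm


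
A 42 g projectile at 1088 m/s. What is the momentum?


p = m*v = 0.042*1088 = 45.7 kg·m/s

45.7 kg·m/s


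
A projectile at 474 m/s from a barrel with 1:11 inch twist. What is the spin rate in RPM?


twist_m = 11*0.0254 = 0.2794 m
spin = v/twist = 474/0.2794 = 1696.492 rev/s
RPM = spin*60 = 1696.492*60 ≈ 101790 RPM

101790 RPM


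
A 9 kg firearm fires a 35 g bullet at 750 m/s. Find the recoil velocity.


v_recoil = m_p * v_p / m_gun = 0.035 * 750 / 9 = 2.917 m/s

2.917 m/s


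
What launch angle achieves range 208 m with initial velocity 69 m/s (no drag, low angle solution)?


sin(2*theta) = R*g/v0^2 = 208*9.81/69^2 = 0.428582, theta = arcsin(0.428582)/2 = 12.69°

12.69 degrees


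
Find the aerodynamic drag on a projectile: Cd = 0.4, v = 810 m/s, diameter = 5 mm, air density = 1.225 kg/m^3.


A = pi*(d/2)^2 = pi*(5/2000)^2 = 1.96350e-05 m^2
Fd = 0.5*Cd*rho*A*v^2 = 0.5*0.4*1.225*1.96350e-05*810^2 = 3.156 N

3.156 N


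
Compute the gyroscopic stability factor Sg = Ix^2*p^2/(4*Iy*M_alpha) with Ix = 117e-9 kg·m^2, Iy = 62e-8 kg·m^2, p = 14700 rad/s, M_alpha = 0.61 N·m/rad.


Sg = Ix^2 * p^2 / (4 * Iy * M_alpha) = (117e-9)^2 * 14700^2 / (4 * 62e-8 * 0.61) = 1.955

1.955


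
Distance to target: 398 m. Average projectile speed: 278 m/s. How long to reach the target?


t = d/v = 398/278 = 1.432 s

1.432 s


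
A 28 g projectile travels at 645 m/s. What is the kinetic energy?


E = 0.5*m*v^2 = 0.5*0.028*645^2 = 5824 J

5824 J


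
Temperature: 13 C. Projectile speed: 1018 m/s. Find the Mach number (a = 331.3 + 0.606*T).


a = 331.3 + 0.606*(13) = 339.178 m/s
M = v/a = 1018/339.178 = 3.001

3.001


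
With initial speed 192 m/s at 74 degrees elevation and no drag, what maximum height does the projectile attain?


H = (v0*sin(theta))^2 / (2g) = (192*sin(74°))^2 / (2*9.81) = 1736 m

1736 m


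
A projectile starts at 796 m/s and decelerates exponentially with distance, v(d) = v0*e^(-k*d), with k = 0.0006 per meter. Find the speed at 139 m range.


v = v0*exp(-k*d) = 796*exp(-0.0006*139) = 732.3 m/s

732.3 m/s


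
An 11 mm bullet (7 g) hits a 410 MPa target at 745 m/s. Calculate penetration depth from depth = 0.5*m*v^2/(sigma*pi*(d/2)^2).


A = pi*(d/2)^2 = pi*(11/2)^2 = 95.0332 mm^2
E = 0.5*m*v^2 = 0.5*0.007*745^2 = 1942.59 J
depth = E/(sigma*A) = 1942.59 J / (410 MPa * 95.0332 mm^2) = 1942.59/(410 * 95.0332) m = 0.0498565 m ≈ 49.86 mm

49.86 mm
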